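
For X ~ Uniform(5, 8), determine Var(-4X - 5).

For X ~ Uniform(5, 8):
Var(X) = \frac{3}{4}
Var(-4X - 5) = (-4)² × Var(X) = 16 × \frac{3}{4} = 12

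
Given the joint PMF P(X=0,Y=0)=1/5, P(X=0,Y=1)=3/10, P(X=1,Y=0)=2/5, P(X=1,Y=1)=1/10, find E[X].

First find marginal of X:
P(X=0) = 1/2
P(X=1) = 1/2
E[X] = 0 × 1/2 + 1 × 1/2 = 1/2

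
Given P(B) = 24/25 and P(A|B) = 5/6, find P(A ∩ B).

By definition, P(A|B) = P(A ∩ B) / P(B)
So P(A ∩ B) = P(A|B) × P(B)
= 5/6 × 24/25
= 4/5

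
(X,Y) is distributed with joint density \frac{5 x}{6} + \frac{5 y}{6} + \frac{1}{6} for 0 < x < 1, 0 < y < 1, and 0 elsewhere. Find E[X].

E[X] = ∫_0^1 ∫_0^1 x × f(x,y) dy dx
= ∫_0^1 ∫_0^1 x × (\frac{5 x}{6} + \frac{5 y}{6} + \frac{1}{6}) dy dx
= \frac{41}{72}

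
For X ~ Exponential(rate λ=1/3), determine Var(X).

For X ~ Exponential(rate λ=1/3):
Var(X) = 9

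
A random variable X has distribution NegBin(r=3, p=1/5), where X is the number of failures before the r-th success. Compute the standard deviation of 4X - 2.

For X ~ NegBin(r=3, p=1/5), where X is the number of failures before the r-th success:
Var(X) = 60
SD(X) = √(Var(X)) = √(60) = 2 \sqrt{15}
SD(4X - 2) = |4| × SD(X) = 4 × 2 \sqrt{15} = 8 \sqrt{15}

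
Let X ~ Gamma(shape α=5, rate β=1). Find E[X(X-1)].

E[X(X-1)] = E[X² - X] = E[X²] - E[X]
E[X] = 5
E[X²] = Var(X) + (E[X])² = 5 + (5)² = 30
E[X(X-1)] = 30 - 5 = 25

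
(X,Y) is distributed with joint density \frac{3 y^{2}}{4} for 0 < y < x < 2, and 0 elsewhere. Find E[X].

f_X(x) = ∫_0^x \frac{3 y^{2}}{4} dy = \frac{x^{3}}{4}
E[X] = ∫_0^2 x × (\frac{x^{3}}{4}) dx = \frac{8}{5}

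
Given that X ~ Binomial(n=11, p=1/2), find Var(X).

For X ~ Binomial(n=11, p=1/2):
Var(X) = \frac{11}{4}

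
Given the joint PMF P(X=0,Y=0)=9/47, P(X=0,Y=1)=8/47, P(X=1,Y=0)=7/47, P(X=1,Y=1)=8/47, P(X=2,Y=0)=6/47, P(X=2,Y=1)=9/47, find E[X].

First find marginal of X:
P(X=0) = 17/47
P(X=1) = 15/47
P(X=2) = 15/47
E[X] = 0 × 17/47 + 1 × 15/47 + 2 × 15/47 = 45/47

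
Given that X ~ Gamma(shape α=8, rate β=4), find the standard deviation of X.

For X ~ Gamma(shape α=8, rate β=4):
Var(X) = \frac{1}{2}
SD(X) = √(Var(X)) = √(\frac{1}{2}) = \frac{\sqrt{2}}{2}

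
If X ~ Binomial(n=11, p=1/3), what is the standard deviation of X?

For X ~ Binomial(n=11, p=1/3):
Var(X) = \frac{22}{9}
SD(X) = √(Var(X)) = √(\frac{22}{9}) = \frac{\sqrt{22}}{3}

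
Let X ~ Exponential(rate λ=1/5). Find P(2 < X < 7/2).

P(2 < X < 7/2) = ∫_{2}^{7/2} f(x) dx
where f(x) = \frac{e^{- \frac{x}{5}}}{5}
= - \frac{1}{e^{\frac{7}{10}}} + e^{- \frac{2}{5}}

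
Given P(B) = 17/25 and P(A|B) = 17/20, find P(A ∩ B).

By definition, P(A|B) = P(A ∩ B) / P(B)
So P(A ∩ B) = P(A|B) × P(B)
= 17/20 × 17/25
= 289/500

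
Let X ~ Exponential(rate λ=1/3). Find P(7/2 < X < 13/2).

P(7/2 < X < 13/2) = ∫_{7/2}^{13/2} f(x) dx
where f(x) = \frac{e^{- \frac{x}{3}}}{3}
= - \frac{1 - e}{e^{\frac{13}{6}}}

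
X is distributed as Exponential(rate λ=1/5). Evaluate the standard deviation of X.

For X ~ Exponential(rate λ=1/5):
Var(X) = 25
SD(X) = √(Var(X)) = √(25) = 5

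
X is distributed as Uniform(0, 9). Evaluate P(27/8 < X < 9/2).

P(27/8 < X < 9/2) = ∫_{27/8}^{9/2} f(x) dx
where f(x) = \frac{1}{9}
= \frac{1}{8}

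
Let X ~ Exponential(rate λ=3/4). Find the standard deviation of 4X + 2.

For X ~ Exponential(rate λ=3/4):
Var(X) = \frac{16}{9}
SD(X) = √(Var(X)) = √(\frac{16}{9}) = \frac{4}{3}
SD(4X + 2) = |4| × SD(X) = 4 × \frac{4}{3} = \frac{16}{3}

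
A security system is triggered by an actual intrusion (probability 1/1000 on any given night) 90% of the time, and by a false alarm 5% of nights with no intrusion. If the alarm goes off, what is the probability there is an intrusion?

Let D = the rare event, + = positive/flagged.
P(D) = 1/1000
P(+|D) = 90/100 = 9/10
P(+|D') = 5/100 = 1/20
P(+) = P(+|D)P(D) + P(+|D')P(D')
     = \frac{9}{10} × \frac{1}{1000} + \frac{1}{20} × \frac{999}{1000}
     = \frac{1017}{20000}
P(D|+) = P(+|D)P(D)/P(+) = \frac{2}{113}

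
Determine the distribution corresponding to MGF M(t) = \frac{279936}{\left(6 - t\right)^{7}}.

The MGF M(t) = \frac{279936}{\left(6 - t\right)^{7}} is the standard form for the Gamma distribution.
Comparing with the known MGF formula identifies: Gamma(shape α=7, rate β=6)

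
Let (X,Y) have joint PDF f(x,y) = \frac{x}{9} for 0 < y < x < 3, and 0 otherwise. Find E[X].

f_X(x) = ∫_0^x \frac{x}{9} dy = \frac{x^{2}}{9}
E[X] = ∫_0^3 x × (\frac{x^{2}}{9}) dx = \frac{9}{4}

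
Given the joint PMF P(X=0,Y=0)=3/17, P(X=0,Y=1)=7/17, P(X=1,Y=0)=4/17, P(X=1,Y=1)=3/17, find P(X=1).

P(X=1) = P(X=1,Y=0) + P(X=1,Y=1)
= 4/17 + 3/17
= 7/17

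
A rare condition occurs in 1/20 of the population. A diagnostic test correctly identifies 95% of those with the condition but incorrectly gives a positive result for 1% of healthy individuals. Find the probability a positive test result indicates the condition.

Let D = the rare event, + = positive/flagged.
P(D) = 1/20
P(+|D) = 95/100 = 19/20
P(+|D') = 1/100
P(+) = P(+|D)P(D) + P(+|D')P(D')
     = \frac{19}{20} × \frac{1}{20} + \frac{1}{100} × \frac{19}{20}
     = \frac{57}{1000}
P(D|+) = P(+|D)P(D)/P(+) = \frac{5}{6}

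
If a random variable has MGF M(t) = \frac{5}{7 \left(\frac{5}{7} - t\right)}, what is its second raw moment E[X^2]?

To find E[X^2], compute M^(2)(0):
M^(1)(t) = \frac{5}{7 \left(\frac{5}{7} - t\right)^{2}}
M^(2)(t) = \frac{10}{7 \left(\frac{5}{7} - t\right)^{3}}
M^(2)(0) = \frac{98}{25}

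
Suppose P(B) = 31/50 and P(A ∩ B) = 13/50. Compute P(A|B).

P(A|B) = P(A ∩ B) / P(B)
= (13/50) / (31/50)
= 13/31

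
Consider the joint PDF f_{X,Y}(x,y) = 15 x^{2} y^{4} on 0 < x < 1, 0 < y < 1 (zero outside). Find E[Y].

E[Y] = ∫_0^1 ∫_0^1 y × f(x,y) dx dy
= \frac{5}{6}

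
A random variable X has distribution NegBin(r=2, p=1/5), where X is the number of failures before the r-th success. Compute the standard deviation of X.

For X ~ NegBin(r=2, p=1/5), where X is the number of failures before the r-th success:
Var(X) = 40
SD(X) = √(Var(X)) = √(40) = 2 \sqrt{10}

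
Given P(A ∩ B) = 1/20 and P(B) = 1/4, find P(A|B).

P(A|B) = P(A ∩ B) / P(B)
= (1/20) / (1/4)
= 1/5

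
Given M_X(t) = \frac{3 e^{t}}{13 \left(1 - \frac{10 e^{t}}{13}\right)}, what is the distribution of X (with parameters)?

The MGF M(t) = \frac{3 e^{t}}{13 \left(1 - \frac{10 e^{t}}{13}\right)} is the standard form for the Geometric distribution.
Comparing with the known MGF formula identifies: Geometric(p=3/13), X = trial number of first success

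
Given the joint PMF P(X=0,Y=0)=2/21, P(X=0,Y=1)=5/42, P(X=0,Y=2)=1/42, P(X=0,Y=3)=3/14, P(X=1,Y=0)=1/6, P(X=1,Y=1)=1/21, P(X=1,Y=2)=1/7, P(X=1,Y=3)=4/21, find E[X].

First find marginal of X:
P(X=0) = 19/42
P(X=1) = 23/42
E[X] = 0 × 19/42 + 1 × 23/42 = 23/42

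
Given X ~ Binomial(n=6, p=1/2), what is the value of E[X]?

For X ~ Binomial(n=6, p=1/2), the expected value is:
E[X] = 3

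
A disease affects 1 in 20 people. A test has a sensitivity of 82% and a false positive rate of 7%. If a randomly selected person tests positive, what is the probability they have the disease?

Let D = the rare event, + = positive/flagged.
P(D) = 1/20
P(+|D) = 82/100 = 41/50
P(+|D') = 7/100
P(+) = P(+|D)P(D) + P(+|D')P(D')
     = \frac{41}{50} × \frac{1}{20} + \frac{7}{100} × \frac{19}{20}
     = \frac{43}{400}
P(D|+) = P(+|D)P(D)/P(+) = \frac{82}{215}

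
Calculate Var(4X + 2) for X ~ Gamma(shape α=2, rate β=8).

For X ~ Gamma(shape α=2, rate β=8):
Var(X) = \frac{1}{32}
Var(4X + 2) = (4)² × Var(X) = 16 × \frac{1}{32} = \frac{1}{2}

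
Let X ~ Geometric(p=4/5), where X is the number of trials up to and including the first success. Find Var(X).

For X ~ Geometric(p=4/5), where X is the number of trials up to and including the first success:
Var(X) = \frac{5}{16}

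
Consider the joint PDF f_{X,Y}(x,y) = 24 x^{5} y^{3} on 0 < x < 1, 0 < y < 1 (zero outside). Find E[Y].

E[Y] = ∫_0^1 ∫_0^1 y × f(x,y) dx dy
= \frac{4}{5}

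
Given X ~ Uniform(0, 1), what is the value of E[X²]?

Using the identity E[X²] = Var(X) + (E[X])²:
E[X] = \frac{1}{2}
Var(X) = \frac{1}{12}
E[X²] = \frac{1}{12} + (\frac{1}{2})²
= \frac{1}{3}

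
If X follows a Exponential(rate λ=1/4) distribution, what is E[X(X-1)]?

E[X(X-1)] = E[X² - X] = E[X²] - E[X]
E[X] = 4
E[X²] = Var(X) + (E[X])² = 16 + (4)² = 32
E[X(X-1)] = 32 - 4 = 28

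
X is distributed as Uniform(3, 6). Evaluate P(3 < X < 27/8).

P(3 < X < 27/8) = ∫_{3}^{27/8} f(x) dx
where f(x) = \frac{1}{3}
= \frac{1}{8}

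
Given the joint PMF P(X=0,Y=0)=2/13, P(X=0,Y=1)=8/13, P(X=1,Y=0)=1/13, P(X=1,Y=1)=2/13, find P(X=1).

P(X=1) = P(X=1,Y=0) + P(X=1,Y=1)
= 1/13 + 2/13
= 3/13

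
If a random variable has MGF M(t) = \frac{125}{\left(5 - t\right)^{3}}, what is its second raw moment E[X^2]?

To find E[X^2], compute M^(2)(0):
M^(1)(t) = \frac{375}{\left(5 - t\right)^{4}}
M^(2)(t) = \frac{1500}{\left(5 - t\right)^{5}}
M^(2)(0) = \frac{12}{25}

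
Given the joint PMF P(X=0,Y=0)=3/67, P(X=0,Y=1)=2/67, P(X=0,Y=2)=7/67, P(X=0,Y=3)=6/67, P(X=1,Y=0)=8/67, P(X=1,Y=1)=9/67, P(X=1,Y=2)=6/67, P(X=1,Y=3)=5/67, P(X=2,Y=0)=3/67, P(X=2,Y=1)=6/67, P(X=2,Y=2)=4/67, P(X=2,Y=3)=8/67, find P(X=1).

P(X=1) = P(X=1,Y=0) + P(X=1,Y=1) + P(X=1,Y=2) + P(X=1,Y=3)
= 8/67 + 9/67 + 6/67 + 5/67
= 28/67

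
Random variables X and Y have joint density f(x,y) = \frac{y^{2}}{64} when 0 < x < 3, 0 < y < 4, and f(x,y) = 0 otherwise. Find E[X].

f_X(x) = ∫_0^4 \frac{y^{2}}{64} dy = \frac{1}{3}
E[X] = ∫_0^3 x × (\frac{1}{3}) dx = \frac{3}{2}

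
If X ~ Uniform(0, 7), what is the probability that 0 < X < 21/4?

P(0 < X < 21/4) = ∫_{0}^{21/4} f(x) dx
where f(x) = \frac{1}{7}
= \frac{3}{4}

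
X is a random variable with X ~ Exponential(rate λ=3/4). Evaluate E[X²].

Using the identity E[X²] = Var(X) + (E[X])²:
E[X] = \frac{4}{3}
Var(X) = \frac{16}{9}
E[X²] = \frac{16}{9} + (\frac{4}{3})²
= \frac{32}{9}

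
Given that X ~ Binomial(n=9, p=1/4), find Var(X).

For X ~ Binomial(n=9, p=1/4):
Var(X) = \frac{27}{16}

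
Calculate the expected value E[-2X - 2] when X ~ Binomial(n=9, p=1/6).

For X ~ Binomial(n=9, p=1/6):
E[X] = \frac{3}{2}
E[-2X - 2] = -2 × E[X] - 2 = -5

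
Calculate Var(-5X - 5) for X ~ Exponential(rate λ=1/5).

For X ~ Exponential(rate λ=1/5):
Var(X) = 25
Var(-5X - 5) = (-5)² × Var(X) = 25 × 25 = 625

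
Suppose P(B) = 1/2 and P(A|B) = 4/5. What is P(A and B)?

By definition, P(A|B) = P(A ∩ B) / P(B)
So P(A ∩ B) = P(A|B) × P(B)
= 4/5 × 1/2
= 2/5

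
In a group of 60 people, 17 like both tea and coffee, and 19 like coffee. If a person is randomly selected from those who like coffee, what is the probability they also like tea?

P(A ∩ B) = 17/60
P(B) = 19/60
P(A|B) = P(A ∩ B) / P(B) = (17/60) / (19/60) = 17/19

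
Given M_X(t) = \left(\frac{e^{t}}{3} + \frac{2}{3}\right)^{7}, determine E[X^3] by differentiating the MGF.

To find E[X^3], compute M^(3)(0):
M^(1)(t) = \frac{7 \left(\frac{e^{t}}{3} + \frac{2}{3}\right)^{6} e^{t}}{3}
M^(2)(t) = \frac{7 \left(\frac{e^{t}}{3} + \frac{2}{3}\right)^{6} e^{t}}{3} + \frac{14 \left(\frac{e^{t}}{3} + \frac{2}{3}\right)^{5} e^{2 t}}{3}
M^(3)(t) = \frac{7 \left(\frac{e^{t}}{3} + \frac{2}{3}\right)^{6} e^{t}}{3} + 14 \left(\frac{e^{t}}{3} + \frac{2}{3}\right)^{5} e^{2 t} + \frac{70 \left(\frac{e^{t}}{3} + \frac{2}{3}\right)^{4} e^{3 t}}{9}
M^(3)(0) = \frac{217}{9}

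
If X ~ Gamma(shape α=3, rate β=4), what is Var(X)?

For X ~ Gamma(shape α=3, rate β=4):
Var(X) = \frac{3}{16}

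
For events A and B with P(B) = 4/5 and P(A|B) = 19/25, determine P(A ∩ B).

By definition, P(A|B) = P(A ∩ B) / P(B)
So P(A ∩ B) = P(A|B) × P(B)
= 19/25 × 4/5
= 76/125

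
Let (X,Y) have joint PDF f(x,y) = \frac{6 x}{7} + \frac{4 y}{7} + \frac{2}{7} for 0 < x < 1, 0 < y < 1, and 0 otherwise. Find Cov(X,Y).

E[XY] = ∫∫ xy × f(x,y) dx dy = \frac{13}{42}
E[X] = \frac{4}{7}
E[Y] = \frac{23}{42}
Cov(X,Y) = E[XY] - E[X]E[Y] = - \frac{1}{294}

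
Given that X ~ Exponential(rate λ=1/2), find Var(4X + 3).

For X ~ Exponential(rate λ=1/2):
Var(X) = 4
Var(4X + 3) = (4)² × Var(X) = 16 × 4 = 64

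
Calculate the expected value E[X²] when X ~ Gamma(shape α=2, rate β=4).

Using the identity E[X²] = Var(X) + (E[X])²:
E[X] = \frac{1}{2}
Var(X) = \frac{1}{8}
E[X²] = \frac{1}{8} + (\frac{1}{2})²
= \frac{3}{8}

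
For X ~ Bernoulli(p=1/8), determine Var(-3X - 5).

For X ~ Bernoulli(p=1/8):
Var(X) = \frac{7}{64}
Var(-3X - 5) = (-3)² × Var(X) = 9 × \frac{7}{64} = \frac{63}{64}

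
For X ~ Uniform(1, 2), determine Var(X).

For X ~ Uniform(1, 2):
Var(X) = \frac{1}{12}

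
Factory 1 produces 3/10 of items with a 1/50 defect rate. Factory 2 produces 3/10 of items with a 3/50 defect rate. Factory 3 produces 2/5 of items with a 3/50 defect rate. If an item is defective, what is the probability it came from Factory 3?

Using Bayes' theorem:
P(F1) = 3/10, P(D|F1) = 1/50
P(F2) = 3/10, P(D|F2) = 3/50
P(F3) = 2/5, P(D|F3) = 3/50
P(D) = P(D|F1)P(F1) + P(D|F2)P(F2) + P(D|F3)P(F3)
     = \frac{6}{125}
P(F3|D) = P(D|F3)P(F3) / P(D)
= \frac{1}{2}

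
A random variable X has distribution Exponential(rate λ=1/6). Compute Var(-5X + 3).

For X ~ Exponential(rate λ=1/6):
Var(X) = 36
Var(-5X + 3) = (-5)² × Var(X) = 25 × 36 = 900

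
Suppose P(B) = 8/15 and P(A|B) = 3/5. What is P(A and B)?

By definition, P(A|B) = P(A ∩ B) / P(B)
So P(A ∩ B) = P(A|B) × P(B)
= 3/5 × 8/15
= 8/25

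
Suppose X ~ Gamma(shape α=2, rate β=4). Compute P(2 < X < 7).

P(2 < X < 7) = ∫_{2}^{7} f(x) dx
where f(x) = 16 x e^{- 4 x}
= \frac{-29 + 9 e^{20}}{e^{28}}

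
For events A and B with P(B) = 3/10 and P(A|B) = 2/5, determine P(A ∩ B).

By definition, P(A|B) = P(A ∩ B) / P(B)
So P(A ∩ B) = P(A|B) × P(B)
= 2/5 × 3/10
= 3/25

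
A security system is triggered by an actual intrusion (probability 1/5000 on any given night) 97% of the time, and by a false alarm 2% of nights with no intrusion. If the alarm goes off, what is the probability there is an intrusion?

Let D = the rare event, + = positive/flagged.
P(D) = 1/5000
P(+|D) = 97/100
P(+|D') = 2/100 = 1/50
P(+) = P(+|D)P(D) + P(+|D')P(D')
     = \frac{97}{100} × \frac{1}{5000} + \frac{1}{50} × \frac{4999}{5000}
     = \frac{2019}{100000}
P(D|+) = P(+|D)P(D)/P(+) = \frac{97}{10095}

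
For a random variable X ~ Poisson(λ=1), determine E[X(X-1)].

E[X(X-1)] = E[X² - X] = E[X²] - E[X]
E[X] = 1
E[X²] = Var(X) + (E[X])² = 1 + (1)² = 2
E[X(X-1)] = 2 - 1 = 1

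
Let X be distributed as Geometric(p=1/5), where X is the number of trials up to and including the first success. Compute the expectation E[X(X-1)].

E[X(X-1)] = E[X² - X] = E[X²] - E[X]
E[X] = 5
E[X²] = Var(X) + (E[X])² = 20 + (5)² = 45
E[X(X-1)] = 45 - 5 = 40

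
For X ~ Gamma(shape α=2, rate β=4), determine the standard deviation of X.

For X ~ Gamma(shape α=2, rate β=4):
Var(X) = \frac{1}{8}
SD(X) = √(Var(X)) = √(\frac{1}{8}) = \frac{\sqrt{2}}{4}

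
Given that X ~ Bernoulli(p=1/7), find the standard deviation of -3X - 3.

For X ~ Bernoulli(p=1/7):
Var(X) = \frac{6}{49}
SD(X) = √(Var(X)) = √(\frac{6}{49}) = \frac{\sqrt{6}}{7}
SD(-3X - 3) = |-3| × SD(X) = 3 × \frac{\sqrt{6}}{7} = \frac{3 \sqrt{6}}{7}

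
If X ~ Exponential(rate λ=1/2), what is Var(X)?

For X ~ Exponential(rate λ=1/2):
Var(X) = 4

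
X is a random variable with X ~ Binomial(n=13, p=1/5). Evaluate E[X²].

Using the identity E[X²] = Var(X) + (E[X])²:
E[X] = \frac{13}{5}
Var(X) = \frac{52}{25}
E[X²] = \frac{52}{25} + (\frac{13}{5})²
= \frac{221}{25}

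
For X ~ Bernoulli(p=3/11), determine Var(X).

For X ~ Bernoulli(p=3/11):
Var(X) = \frac{24}{121}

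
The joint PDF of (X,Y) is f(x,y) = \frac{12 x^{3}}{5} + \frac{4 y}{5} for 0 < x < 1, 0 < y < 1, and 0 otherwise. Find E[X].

E[X] = ∫_0^1 ∫_0^1 x × f(x,y) dy dx
= ∫_0^1 ∫_0^1 x × (\frac{12 x^{3}}{5} + \frac{4 y}{5}) dy dx
= \frac{17}{25}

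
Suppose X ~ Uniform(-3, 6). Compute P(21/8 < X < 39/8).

P(21/8 < X < 39/8) = ∫_{21/8}^{39/8} f(x) dx
where f(x) = \frac{1}{9}
= \frac{1}{4}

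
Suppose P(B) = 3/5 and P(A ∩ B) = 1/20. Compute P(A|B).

P(A|B) = P(A ∩ B) / P(B)
= (1/20) / (3/5)
= 1/12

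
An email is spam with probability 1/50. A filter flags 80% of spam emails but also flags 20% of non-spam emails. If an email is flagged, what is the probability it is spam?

Let D = the rare event, + = positive/flagged.
P(D) = 1/50
P(+|D) = 80/100 = 4/5
P(+|D') = 20/100 = 1/5
P(+) = P(+|D)P(D) + P(+|D')P(D')
     = \frac{4}{5} × \frac{1}{50} + \frac{1}{5} × \frac{49}{50}
     = \frac{53}{250}
P(D|+) = P(+|D)P(D)/P(+) = \frac{4}{53}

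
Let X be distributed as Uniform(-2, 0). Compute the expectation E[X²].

Using the identity E[X²] = Var(X) + (E[X])²:
E[X] = -1
Var(X) = \frac{1}{3}
E[X²] = \frac{1}{3} + (-1)²
= \frac{4}{3}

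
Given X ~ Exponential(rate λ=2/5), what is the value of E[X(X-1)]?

E[X(X-1)] = E[X² - X] = E[X²] - E[X]
E[X] = \frac{5}{2}
E[X²] = Var(X) + (E[X])² = \frac{25}{4} + (\frac{5}{2})² = \frac{25}{2}
E[X(X-1)] = \frac{25}{2} - \frac{5}{2} = 10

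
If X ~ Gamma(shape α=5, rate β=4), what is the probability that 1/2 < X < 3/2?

P(1/2 < X < 3/2) = ∫_{1/2}^{3/2} f(x) dx
where f(x) = \frac{128 x^{4} e^{- 4 x}}{3}
= \frac{-115 + 7 e^{4}}{e^{6}}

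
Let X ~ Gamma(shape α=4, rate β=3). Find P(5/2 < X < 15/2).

P(5/2 < X < 15/2) = ∫_{5/2}^{15/2} f(x) dx
where f(x) = \frac{27 x^{3} e^{- 3 x}}{2}
= \frac{-34801 + 1711 e^{15}}{16 e^{\frac{45}{2}}}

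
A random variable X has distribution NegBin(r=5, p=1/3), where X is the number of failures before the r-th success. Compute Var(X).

For X ~ NegBin(r=5, p=1/3), where X is the number of failures before the r-th success:
Var(X) = 30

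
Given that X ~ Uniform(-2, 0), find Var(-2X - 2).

For X ~ Uniform(-2, 0):
Var(X) = \frac{1}{3}
Var(-2X - 2) = (-2)² × Var(X) = 4 × \frac{1}{3} = \frac{4}{3}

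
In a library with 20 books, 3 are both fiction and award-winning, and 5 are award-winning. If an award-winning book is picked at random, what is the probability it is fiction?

P(A ∩ B) = 3/20
P(B) = 5/20 = 1/4
P(A|B) = P(A ∩ B) / P(B) = (3/20) / (1/4) = 3/5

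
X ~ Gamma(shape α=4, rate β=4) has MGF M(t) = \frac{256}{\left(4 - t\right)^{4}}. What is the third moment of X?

To find E[X^3], compute M^(3)(0):
M^(1)(t) = \frac{1024}{\left(4 - t\right)^{5}}
M^(2)(t) = \frac{5120}{\left(4 - t\right)^{6}}
M^(3)(t) = \frac{30720}{\left(4 - t\right)^{7}}
M^(3)(0) = \frac{15}{8}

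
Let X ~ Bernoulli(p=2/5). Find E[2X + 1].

For X ~ Bernoulli(p=2/5):
E[X] = \frac{2}{5}
E[2X + 1] = 2 × E[X] + 1 = \frac{9}{5}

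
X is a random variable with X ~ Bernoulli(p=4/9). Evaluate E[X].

For X ~ Bernoulli(p=4/9), the expected value is:
E[X] = \frac{4}{9}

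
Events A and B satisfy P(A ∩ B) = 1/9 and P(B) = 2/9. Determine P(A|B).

P(A|B) = P(A ∩ B) / P(B)
= (1/9) / (2/9)
= 1/2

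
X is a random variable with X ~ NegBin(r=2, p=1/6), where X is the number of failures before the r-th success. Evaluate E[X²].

Using the identity E[X²] = Var(X) + (E[X])²:
E[X] = 10
Var(X) = 60
E[X²] = 60 + (10)²
= 160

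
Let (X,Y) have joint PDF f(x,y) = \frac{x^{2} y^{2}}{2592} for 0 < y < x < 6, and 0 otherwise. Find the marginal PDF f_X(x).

f_X(x) = ∫_0^x \frac{x^{2} y^{2}}{2592} dy = \frac{x^{5}}{7776}
for 0 < x < 6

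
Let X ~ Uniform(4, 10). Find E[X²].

Using the identity E[X²] = Var(X) + (E[X])²:
E[X] = 7
Var(X) = 3
E[X²] = 3 + (7)²
= 52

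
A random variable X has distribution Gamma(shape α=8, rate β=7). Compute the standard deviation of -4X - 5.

For X ~ Gamma(shape α=8, rate β=7):
Var(X) = \frac{8}{49}
SD(X) = √(Var(X)) = √(\frac{8}{49}) = \frac{2 \sqrt{2}}{7}
SD(-4X - 5) = |-4| × SD(X) = 4 × \frac{2 \sqrt{2}}{7} = \frac{8 \sqrt{2}}{7}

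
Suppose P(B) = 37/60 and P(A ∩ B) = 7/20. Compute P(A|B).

P(A|B) = P(A ∩ B) / P(B)
= (7/20) / (37/60)
= 21/37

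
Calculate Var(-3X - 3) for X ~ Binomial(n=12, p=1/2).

For X ~ Binomial(n=12, p=1/2):
Var(X) = 3
Var(-3X - 3) = (-3)² × Var(X) = 9 × 3 = 27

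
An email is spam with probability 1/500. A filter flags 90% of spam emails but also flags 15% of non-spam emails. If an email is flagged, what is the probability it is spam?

Let D = the rare event, + = positive/flagged.
P(D) = 1/500
P(+|D) = 90/100 = 9/10
P(+|D') = 15/100 = 3/20
P(+) = P(+|D)P(D) + P(+|D')P(D')
     = \frac{9}{10} × \frac{1}{500} + \frac{3}{20} × \frac{499}{500}
     = \frac{303}{2000}
P(D|+) = P(+|D)P(D)/P(+) = \frac{6}{505}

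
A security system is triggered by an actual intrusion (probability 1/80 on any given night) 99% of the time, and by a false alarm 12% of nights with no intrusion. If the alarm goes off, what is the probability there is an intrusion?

Let D = the rare event, + = positive/flagged.
P(D) = 1/80
P(+|D) = 99/100
P(+|D') = 12/100 = 3/25
P(+) = P(+|D)P(D) + P(+|D')P(D')
     = \frac{99}{100} × \frac{1}{80} + \frac{3}{25} × \frac{79}{80}
     = \frac{1047}{8000}
P(D|+) = P(+|D)P(D)/P(+) = \frac{33}{349}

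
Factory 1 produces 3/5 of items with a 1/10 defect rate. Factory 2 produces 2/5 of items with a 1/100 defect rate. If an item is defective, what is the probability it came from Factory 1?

Using Bayes' theorem:
P(F1) = 3/5, P(D|F1) = 1/10
P(F2) = 2/5, P(D|F2) = 1/100
P(D) = P(D|F1)P(F1) + P(D|F2)P(F2)
     = \frac{8}{125}
P(F1|D) = P(D|F1)P(F1) / P(D)
= \frac{15}{16}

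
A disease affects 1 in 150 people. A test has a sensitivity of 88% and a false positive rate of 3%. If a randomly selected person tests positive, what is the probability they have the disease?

Let D = the rare event, + = positive/flagged.
P(D) = 1/150
P(+|D) = 88/100 = 22/25
P(+|D') = 3/100
P(+) = P(+|D)P(D) + P(+|D')P(D')
     = \frac{22}{25} × \frac{1}{150} + \frac{3}{100} × \frac{149}{150}
     = \frac{107}{3000}
P(D|+) = P(+|D)P(D)/P(+) = \frac{88}{535}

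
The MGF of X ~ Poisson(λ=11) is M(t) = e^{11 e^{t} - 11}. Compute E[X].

To find E[X], compute M^(1)(0):
M^(1)(t) = 11 e^{t} e^{11 e^{t} - 11}
M^(1)(0) = 11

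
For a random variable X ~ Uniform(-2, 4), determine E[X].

For X ~ Uniform(-2, 4), the expected value is:
E[X] = 1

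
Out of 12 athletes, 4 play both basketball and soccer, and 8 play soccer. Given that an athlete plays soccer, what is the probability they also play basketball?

P(A ∩ B) = 4/12 = 1/3
P(B) = 8/12 = 2/3
P(A|B) = P(A ∩ B) / P(B) = (1/3) / (2/3) = 1/2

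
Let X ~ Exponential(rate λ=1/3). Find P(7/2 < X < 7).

P(7/2 < X < 7) = ∫_{7/2}^{7} f(x) dx
where f(x) = \frac{e^{- \frac{x}{3}}}{3}
= - \frac{1}{e^{\frac{7}{3}}} + e^{- \frac{7}{6}}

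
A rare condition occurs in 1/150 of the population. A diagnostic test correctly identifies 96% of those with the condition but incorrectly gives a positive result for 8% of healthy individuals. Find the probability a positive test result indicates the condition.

Let D = the rare event, + = positive/flagged.
P(D) = 1/150
P(+|D) = 96/100 = 24/25
P(+|D') = 8/100 = 2/25
P(+) = P(+|D)P(D) + P(+|D')P(D')
     = \frac{24}{25} × \frac{1}{150} + \frac{2}{25} × \frac{149}{150}
     = \frac{161}{1875}
P(D|+) = P(+|D)P(D)/P(+) = \frac{12}{161}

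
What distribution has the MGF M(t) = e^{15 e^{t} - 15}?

The MGF M(t) = e^{15 e^{t} - 15} is the standard form for the Poisson distribution.
Comparing with the known MGF formula identifies: Poisson(λ=15)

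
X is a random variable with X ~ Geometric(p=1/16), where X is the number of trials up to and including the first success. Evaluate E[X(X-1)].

E[X(X-1)] = E[X² - X] = E[X²] - E[X]
E[X] = 16
E[X²] = Var(X) + (E[X])² = 240 + (16)² = 496
E[X(X-1)] = 496 - 16 = 480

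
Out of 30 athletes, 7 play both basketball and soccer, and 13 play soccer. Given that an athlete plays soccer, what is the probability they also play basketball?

P(A ∩ B) = 7/30
P(B) = 13/30
P(A|B) = P(A ∩ B) / P(B) = (7/30) / (13/30) = 7/13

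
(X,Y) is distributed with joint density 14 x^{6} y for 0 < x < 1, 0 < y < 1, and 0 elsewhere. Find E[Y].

E[Y] = ∫_0^1 ∫_0^1 y × f(x,y) dx dy
= \frac{2}{3}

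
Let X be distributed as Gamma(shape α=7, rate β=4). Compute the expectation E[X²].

Using the identity E[X²] = Var(X) + (E[X])²:
E[X] = \frac{7}{4}
Var(X) = \frac{7}{16}
E[X²] = \frac{7}{16} + (\frac{7}{4})²
= \frac{7}{2}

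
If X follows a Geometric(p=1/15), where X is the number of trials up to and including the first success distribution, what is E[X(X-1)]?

E[X(X-1)] = E[X² - X] = E[X²] - E[X]
E[X] = 15
E[X²] = Var(X) + (E[X])² = 210 + (15)² = 435
E[X(X-1)] = 435 - 15 = 420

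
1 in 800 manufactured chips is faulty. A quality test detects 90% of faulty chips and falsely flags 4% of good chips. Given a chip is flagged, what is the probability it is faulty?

Let D = the rare event, + = positive/flagged.
P(D) = 1/800
P(+|D) = 90/100 = 9/10
P(+|D') = 4/100 = 1/25
P(+) = P(+|D)P(D) + P(+|D')P(D')
     = \frac{9}{10} × \frac{1}{800} + \frac{1}{25} × \frac{799}{800}
     = \frac{1643}{40000}
P(D|+) = P(+|D)P(D)/P(+) = \frac{45}{1643}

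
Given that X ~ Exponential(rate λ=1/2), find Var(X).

For X ~ Exponential(rate λ=1/2):
Var(X) = 4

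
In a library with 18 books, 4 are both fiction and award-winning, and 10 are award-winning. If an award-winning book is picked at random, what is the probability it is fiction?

P(A ∩ B) = 4/18 = 2/9
P(B) = 10/18 = 5/9
P(A|B) = P(A ∩ B) / P(B) = (2/9) / (5/9) = 2/5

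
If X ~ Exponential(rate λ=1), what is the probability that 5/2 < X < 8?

P(5/2 < X < 8) = ∫_{5/2}^{8} f(x) dx
where f(x) = e^{- x}
= - \frac{1}{e^{8}} + e^{- \frac{5}{2}}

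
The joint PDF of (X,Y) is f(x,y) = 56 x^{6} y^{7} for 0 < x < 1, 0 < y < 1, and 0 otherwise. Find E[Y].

E[Y] = ∫_0^1 ∫_0^1 y × f(x,y) dx dy
= \frac{8}{9}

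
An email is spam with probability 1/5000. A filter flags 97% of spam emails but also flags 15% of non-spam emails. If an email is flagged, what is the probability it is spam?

Let D = the rare event, + = positive/flagged.
P(D) = 1/5000
P(+|D) = 97/100
P(+|D') = 15/100 = 3/20
P(+) = P(+|D)P(D) + P(+|D')P(D')
     = \frac{97}{100} × \frac{1}{5000} + \frac{3}{20} × \frac{4999}{5000}
     = \frac{37541}{250000}
P(D|+) = P(+|D)P(D)/P(+) = \frac{97}{75082}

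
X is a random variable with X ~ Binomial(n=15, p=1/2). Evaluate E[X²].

Using the identity E[X²] = Var(X) + (E[X])²:
E[X] = \frac{15}{2}
Var(X) = \frac{15}{4}
E[X²] = \frac{15}{4} + (\frac{15}{2})²
= 60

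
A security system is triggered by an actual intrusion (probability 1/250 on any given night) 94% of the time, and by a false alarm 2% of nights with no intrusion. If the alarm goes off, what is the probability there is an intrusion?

Let D = the rare event, + = positive/flagged.
P(D) = 1/250
P(+|D) = 94/100 = 47/50
P(+|D') = 2/100 = 1/50
P(+) = P(+|D)P(D) + P(+|D')P(D')
     = \frac{47}{50} × \frac{1}{250} + \frac{1}{50} × \frac{249}{250}
     = \frac{74}{3125}
P(D|+) = P(+|D)P(D)/P(+) = \frac{47}{296}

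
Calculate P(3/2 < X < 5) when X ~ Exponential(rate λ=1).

P(3/2 < X < 5) = ∫_{3/2}^{5} f(x) dx
where f(x) = e^{- x}
= - \frac{1}{e^{5}} + e^{- \frac{3}{2}}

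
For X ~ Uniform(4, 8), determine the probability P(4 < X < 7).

P(4 < X < 7) = ∫_{4}^{7} f(x) dx
where f(x) = \frac{1}{4}
= \frac{3}{4}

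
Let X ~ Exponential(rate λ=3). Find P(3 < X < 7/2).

P(3 < X < 7/2) = ∫_{3}^{7/2} f(x) dx
where f(x) = 3 e^{- 3 x}
= - \frac{1}{e^{\frac{21}{2}}} + e^{-9}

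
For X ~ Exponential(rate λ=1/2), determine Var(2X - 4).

For X ~ Exponential(rate λ=1/2):
Var(X) = 4
Var(2X - 4) = (2)² × Var(X) = 4 × 4 = 16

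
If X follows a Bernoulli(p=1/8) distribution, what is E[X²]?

Using the identity E[X²] = Var(X) + (E[X])²:
E[X] = \frac{1}{8}
Var(X) = \frac{7}{64}
E[X²] = \frac{7}{64} + (\frac{1}{8})²
= \frac{1}{8}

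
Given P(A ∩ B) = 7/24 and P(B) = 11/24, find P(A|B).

P(A|B) = P(A ∩ B) / P(B)
= (7/24) / (11/24)
= 7/11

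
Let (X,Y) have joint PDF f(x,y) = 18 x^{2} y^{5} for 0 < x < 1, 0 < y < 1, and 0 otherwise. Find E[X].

E[X] = ∫_0^1 ∫_0^1 x × f(x,y) dy dx
= ∫_0^1 ∫_0^1 x × (18 x^{2} y^{5}) dy dx
= \frac{3}{4}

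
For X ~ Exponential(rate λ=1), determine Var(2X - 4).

For X ~ Exponential(rate λ=1):
Var(X) = 1
Var(2X - 4) = (2)² × Var(X) = 4 × 1 = 4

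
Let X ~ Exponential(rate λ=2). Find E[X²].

Using the identity E[X²] = Var(X) + (E[X])²:
E[X] = \frac{1}{2}
Var(X) = \frac{1}{4}
E[X²] = \frac{1}{4} + (\frac{1}{2})²
= \frac{1}{2}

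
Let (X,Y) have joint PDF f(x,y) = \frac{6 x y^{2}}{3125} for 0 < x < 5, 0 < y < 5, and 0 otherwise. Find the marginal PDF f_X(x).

f_X(x) = ∫_0^5 f(x,y) dy
= ∫_0^5 \frac{6 x y^{2}}{3125} dy
= \frac{2 x}{25} for 0 < x < 5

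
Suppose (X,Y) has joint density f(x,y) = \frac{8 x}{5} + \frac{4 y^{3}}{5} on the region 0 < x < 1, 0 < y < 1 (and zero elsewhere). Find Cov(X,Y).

E[XY] = ∫∫ xy × f(x,y) dx dy = \frac{26}{75}
E[X] = \frac{19}{30}
E[Y] = \frac{14}{25}
Cov(X,Y) = E[XY] - E[X]E[Y] = - \frac{1}{125}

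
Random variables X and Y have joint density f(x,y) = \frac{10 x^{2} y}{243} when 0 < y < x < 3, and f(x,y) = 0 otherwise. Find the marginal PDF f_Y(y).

f_Y(y) = ∫_y^3 \frac{10 x^{2} y}{243} dx = \frac{10 y \left(27 - y^{3}\right)}{729}
for 0 < y < 3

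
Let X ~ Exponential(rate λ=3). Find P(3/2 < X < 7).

P(3/2 < X < 7) = ∫_{3/2}^{7} f(x) dx
where f(x) = 3 e^{- 3 x}
= - \frac{1}{e^{21}} + e^{- \frac{9}{2}}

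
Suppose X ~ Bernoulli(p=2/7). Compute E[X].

For X ~ Bernoulli(p=2/7), the expected value is:
E[X] = \frac{2}{7}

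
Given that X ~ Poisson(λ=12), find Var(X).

For X ~ Poisson(λ=12):
Var(X) = 12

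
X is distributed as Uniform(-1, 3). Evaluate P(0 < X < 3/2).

P(0 < X < 3/2) = ∫_{0}^{3/2} f(x) dx
where f(x) = \frac{1}{4}
= \frac{3}{8}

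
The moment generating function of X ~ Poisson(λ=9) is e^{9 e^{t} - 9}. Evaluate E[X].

To find E[X], compute M^(1)(0):
M^(1)(t) = 9 e^{t} e^{9 e^{t} - 9}
M^(1)(0) = 9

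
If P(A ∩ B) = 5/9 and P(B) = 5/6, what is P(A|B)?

P(A|B) = P(A ∩ B) / P(B)
= (5/9) / (5/6)
= 2/3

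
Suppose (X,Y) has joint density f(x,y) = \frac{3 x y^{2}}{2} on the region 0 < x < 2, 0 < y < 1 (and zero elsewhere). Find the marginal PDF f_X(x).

f_X(x) = ∫_0^1 f(x,y) dy
= ∫_0^1 \frac{3 x y^{2}}{2} dy
= \frac{x}{2} for 0 < x < 2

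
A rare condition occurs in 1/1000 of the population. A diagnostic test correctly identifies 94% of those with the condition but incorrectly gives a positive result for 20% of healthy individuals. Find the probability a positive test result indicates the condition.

Let D = the rare event, + = positive/flagged.
P(D) = 1/1000
P(+|D) = 94/100 = 47/50
P(+|D') = 20/100 = 1/5
P(+) = P(+|D)P(D) + P(+|D')P(D')
     = \frac{47}{50} × \frac{1}{1000} + \frac{1}{5} × \frac{999}{1000}
     = \frac{10037}{50000}
P(D|+) = P(+|D)P(D)/P(+) = \frac{47}{10037}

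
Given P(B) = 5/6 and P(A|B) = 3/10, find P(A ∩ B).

By definition, P(A|B) = P(A ∩ B) / P(B)
So P(A ∩ B) = P(A|B) × P(B)
= 3/10 × 5/6
= 1/4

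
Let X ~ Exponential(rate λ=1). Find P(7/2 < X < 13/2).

P(7/2 < X < 13/2) = ∫_{7/2}^{13/2} f(x) dx
where f(x) = e^{- x}
= - \frac{1 - e^{3}}{e^{\frac{13}{2}}}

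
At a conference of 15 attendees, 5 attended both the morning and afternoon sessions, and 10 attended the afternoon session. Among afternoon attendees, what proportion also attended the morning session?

P(A ∩ B) = 5/15 = 1/3
P(B) = 10/15 = 2/3
P(A|B) = P(A ∩ B) / P(B) = (1/3) / (2/3) = 1/2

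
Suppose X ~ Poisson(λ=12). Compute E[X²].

Using the identity E[X²] = Var(X) + (E[X])²:
E[X] = 12
Var(X) = 12
E[X²] = 12 + (12)²
= 156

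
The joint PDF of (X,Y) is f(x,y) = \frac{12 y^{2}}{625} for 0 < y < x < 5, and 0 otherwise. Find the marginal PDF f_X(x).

f_X(x) = ∫_0^x \frac{12 y^{2}}{625} dy = \frac{4 x^{3}}{625}
for 0 < x < 5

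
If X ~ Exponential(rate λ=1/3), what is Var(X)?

For X ~ Exponential(rate λ=1/3):
Var(X) = 9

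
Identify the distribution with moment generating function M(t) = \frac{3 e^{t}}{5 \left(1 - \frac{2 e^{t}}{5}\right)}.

The MGF M(t) = \frac{3 e^{t}}{5 \left(1 - \frac{2 e^{t}}{5}\right)} is the standard form for the Geometric distribution.
Comparing with the known MGF formula identifies: Geometric(p=3/5), X = trial number of first success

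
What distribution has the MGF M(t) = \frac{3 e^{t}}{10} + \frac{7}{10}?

The MGF M(t) = \frac{3 e^{t}}{10} + \frac{7}{10} is the standard form for the Bernoulli distribution.
Comparing with the known MGF formula identifies: Bernoulli(p=3/10)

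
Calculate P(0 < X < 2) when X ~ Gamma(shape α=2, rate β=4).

P(0 < X < 2) = ∫_{0}^{2} f(x) dx
where f(x) = 16 x e^{- 4 x}
= 1 - \frac{9}{e^{8}}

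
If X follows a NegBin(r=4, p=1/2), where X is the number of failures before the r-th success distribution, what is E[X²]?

Using the identity E[X²] = Var(X) + (E[X])²:
E[X] = 4
Var(X) = 8
E[X²] = 8 + (4)²
= 24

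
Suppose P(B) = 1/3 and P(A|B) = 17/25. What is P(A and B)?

By definition, P(A|B) = P(A ∩ B) / P(B)
So P(A ∩ B) = P(A|B) × P(B)
= 17/25 × 1/3
= 17/75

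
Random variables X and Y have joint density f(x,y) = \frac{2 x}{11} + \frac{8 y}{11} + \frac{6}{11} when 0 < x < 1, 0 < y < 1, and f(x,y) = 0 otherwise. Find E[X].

E[X] = ∫_0^1 ∫_0^1 x × f(x,y) dy dx
= ∫_0^1 ∫_0^1 x × (\frac{2 x}{11} + \frac{8 y}{11} + \frac{6}{11}) dy dx
= \frac{17}{33}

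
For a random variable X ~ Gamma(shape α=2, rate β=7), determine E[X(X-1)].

E[X(X-1)] = E[X² - X] = E[X²] - E[X]
E[X] = \frac{2}{7}
E[X²] = Var(X) + (E[X])² = \frac{2}{49} + (\frac{2}{7})² = \frac{6}{49}
E[X(X-1)] = \frac{6}{49} - \frac{2}{7} = - \frac{8}{49}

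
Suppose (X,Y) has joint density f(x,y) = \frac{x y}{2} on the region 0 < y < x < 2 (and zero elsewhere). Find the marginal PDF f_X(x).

f_X(x) = ∫_0^x \frac{x y}{2} dy = \frac{x^{3}}{4}
for 0 < x < 2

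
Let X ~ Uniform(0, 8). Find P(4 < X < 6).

P(4 < X < 6) = ∫_{4}^{6} f(x) dx
where f(x) = \frac{1}{8}
= \frac{1}{4}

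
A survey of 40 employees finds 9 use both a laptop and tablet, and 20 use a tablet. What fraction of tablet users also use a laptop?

P(A ∩ B) = 9/40
P(B) = 20/40 = 1/2
P(A|B) = P(A ∩ B) / P(B) = (9/40) / (1/2) = 9/20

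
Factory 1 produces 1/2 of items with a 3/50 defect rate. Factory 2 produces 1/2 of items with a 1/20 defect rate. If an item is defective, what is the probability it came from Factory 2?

Using Bayes' theorem:
P(F1) = 1/2, P(D|F1) = 3/50
P(F2) = 1/2, P(D|F2) = 1/20
P(D) = P(D|F1)P(F1) + P(D|F2)P(F2)
     = \frac{11}{200}
P(F2|D) = P(D|F2)P(F2) / P(D)
= \frac{5}{11}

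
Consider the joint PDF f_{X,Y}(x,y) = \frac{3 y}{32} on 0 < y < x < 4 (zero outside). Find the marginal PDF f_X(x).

f_X(x) = ∫_0^x \frac{3 y}{32} dy = \frac{3 x^{2}}{64}
for 0 < x < 4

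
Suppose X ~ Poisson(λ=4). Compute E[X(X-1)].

E[X(X-1)] = E[X² - X] = E[X²] - E[X]
E[X] = 4
E[X²] = Var(X) + (E[X])² = 4 + (4)² = 20
E[X(X-1)] = 20 - 4 = 16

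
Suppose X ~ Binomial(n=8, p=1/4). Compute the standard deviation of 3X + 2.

For X ~ Binomial(n=8, p=1/4):
Var(X) = \frac{3}{2}
SD(X) = √(Var(X)) = √(\frac{3}{2}) = \frac{\sqrt{6}}{2}
SD(3X + 2) = |3| × SD(X) = 3 × \frac{\sqrt{6}}{2} = \frac{3 \sqrt{6}}{2}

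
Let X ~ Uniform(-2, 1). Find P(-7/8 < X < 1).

P(-7/8 < X < 1) = ∫_{-7/8}^{1} f(x) dx
where f(x) = \frac{1}{3}
= \frac{5}{8}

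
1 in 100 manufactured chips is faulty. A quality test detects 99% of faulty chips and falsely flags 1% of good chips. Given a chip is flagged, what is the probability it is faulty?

Let D = the rare event, + = positive/flagged.
P(D) = 1/100
P(+|D) = 99/100
P(+|D') = 1/100
P(+) = P(+|D)P(D) + P(+|D')P(D')
     = \frac{99}{100} × \frac{1}{100} + \frac{1}{100} × \frac{99}{100}
     = \frac{99}{5000}
P(D|+) = P(+|D)P(D)/P(+) = \frac{1}{2}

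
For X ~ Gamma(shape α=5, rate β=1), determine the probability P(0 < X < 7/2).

P(0 < X < 7/2) = ∫_{0}^{7/2} f(x) dx
where f(x) = \frac{x^{4} e^{- x}}{24}
= 1 - \frac{3075}{128 e^{\frac{7}{2}}}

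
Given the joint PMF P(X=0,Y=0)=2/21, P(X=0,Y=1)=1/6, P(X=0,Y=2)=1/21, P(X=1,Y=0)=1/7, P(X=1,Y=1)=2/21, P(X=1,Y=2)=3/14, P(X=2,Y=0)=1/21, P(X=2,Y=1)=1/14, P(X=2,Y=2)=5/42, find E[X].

First find marginal of X:
P(X=0) = 13/42
P(X=1) = 19/42
P(X=2) = 5/21
E[X] = 0 × 13/42 + 1 × 19/42 + 2 × 5/21 = 13/14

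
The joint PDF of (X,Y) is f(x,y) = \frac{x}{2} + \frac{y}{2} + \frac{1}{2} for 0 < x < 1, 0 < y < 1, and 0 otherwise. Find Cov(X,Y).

E[XY] = ∫∫ xy × f(x,y) dx dy = \frac{7}{24}
E[X] = \frac{13}{24}
E[Y] = \frac{13}{24}
Cov(X,Y) = E[XY] - E[X]E[Y] = - \frac{1}{576}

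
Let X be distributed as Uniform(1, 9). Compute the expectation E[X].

For X ~ Uniform(1, 9), the expected value is:
E[X] = 5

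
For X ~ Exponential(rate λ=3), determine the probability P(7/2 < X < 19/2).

P(7/2 < X < 19/2) = ∫_{7/2}^{19/2} f(x) dx
where f(x) = 3 e^{- 3 x}
= - \frac{1 - e^{18}}{e^{\frac{57}{2}}}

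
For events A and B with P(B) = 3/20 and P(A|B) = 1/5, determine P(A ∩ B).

By definition, P(A|B) = P(A ∩ B) / P(B)
So P(A ∩ B) = P(A|B) × P(B)
= 1/5 × 3/20
= 3/100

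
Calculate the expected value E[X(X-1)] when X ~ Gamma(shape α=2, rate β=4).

E[X(X-1)] = E[X² - X] = E[X²] - E[X]
E[X] = \frac{1}{2}
E[X²] = Var(X) + (E[X])² = \frac{1}{8} + (\frac{1}{2})² = \frac{3}{8}
E[X(X-1)] = \frac{3}{8} - \frac{1}{2} = - \frac{1}{8}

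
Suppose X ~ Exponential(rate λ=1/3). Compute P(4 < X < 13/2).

P(4 < X < 13/2) = ∫_{4}^{13/2} f(x) dx
where f(x) = \frac{e^{- \frac{x}{3}}}{3}
= - \frac{1}{e^{\frac{13}{6}}} + e^{- \frac{4}{3}}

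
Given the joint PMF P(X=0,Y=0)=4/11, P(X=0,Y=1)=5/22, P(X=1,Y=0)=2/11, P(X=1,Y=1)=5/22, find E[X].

First find marginal of X:
P(X=0) = 13/22
P(X=1) = 9/22
E[X] = 0 × 13/22 + 1 × 9/22 = 9/22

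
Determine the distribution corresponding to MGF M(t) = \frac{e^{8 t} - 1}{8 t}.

The MGF M(t) = \frac{e^{8 t} - 1}{8 t} is the standard form for the Uniform distribution.
Comparing with the known MGF formula identifies: Uniform(0, 8)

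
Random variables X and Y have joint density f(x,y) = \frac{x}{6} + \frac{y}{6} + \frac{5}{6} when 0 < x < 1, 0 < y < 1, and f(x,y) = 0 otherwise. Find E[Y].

E[Y] = ∫_0^1 ∫_0^1 y × f(x,y) dx dy
= \frac{37}{72}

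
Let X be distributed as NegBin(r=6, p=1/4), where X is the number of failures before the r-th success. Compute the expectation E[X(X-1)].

E[X(X-1)] = E[X² - X] = E[X²] - E[X]
E[X] = 18
E[X²] = Var(X) + (E[X])² = 72 + (18)² = 396
E[X(X-1)] = 396 - 18 = 378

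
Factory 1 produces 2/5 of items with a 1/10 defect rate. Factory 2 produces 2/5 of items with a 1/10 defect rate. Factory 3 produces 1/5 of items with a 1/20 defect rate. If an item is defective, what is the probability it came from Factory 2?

Using Bayes' theorem:
P(F1) = 2/5, P(D|F1) = 1/10
P(F2) = 2/5, P(D|F2) = 1/10
P(F3) = 1/5, P(D|F3) = 1/20
P(D) = P(D|F1)P(F1) + P(D|F2)P(F2) + P(D|F3)P(F3)
     = \frac{9}{100}
P(F2|D) = P(D|F2)P(F2) / P(D)
= \frac{4}{9}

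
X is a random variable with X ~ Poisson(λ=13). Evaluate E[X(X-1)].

E[X(X-1)] = E[X² - X] = E[X²] - E[X]
E[X] = 13
E[X²] = Var(X) + (E[X])² = 13 + (13)² = 182
E[X(X-1)] = 182 - 13 = 169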